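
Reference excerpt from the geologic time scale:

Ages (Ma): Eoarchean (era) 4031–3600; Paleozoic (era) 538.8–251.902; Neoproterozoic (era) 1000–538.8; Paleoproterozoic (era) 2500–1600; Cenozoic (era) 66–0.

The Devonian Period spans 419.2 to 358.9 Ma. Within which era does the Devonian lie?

Paleozoic

The Devonian (419.2–358.9 Ma) lies entirely within 538.8–251.902 Ma, the Paleozoic Era.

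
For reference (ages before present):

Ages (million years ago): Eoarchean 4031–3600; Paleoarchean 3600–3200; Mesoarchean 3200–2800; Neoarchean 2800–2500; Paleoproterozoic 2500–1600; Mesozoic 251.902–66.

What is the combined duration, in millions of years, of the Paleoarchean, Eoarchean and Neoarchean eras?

1131 million years

Duration is start − end for each: (3600 − 3200) + (4031 − 3600) + (2800 − 2500).
That is 400 + 431 + 300, which totals 1131 million years.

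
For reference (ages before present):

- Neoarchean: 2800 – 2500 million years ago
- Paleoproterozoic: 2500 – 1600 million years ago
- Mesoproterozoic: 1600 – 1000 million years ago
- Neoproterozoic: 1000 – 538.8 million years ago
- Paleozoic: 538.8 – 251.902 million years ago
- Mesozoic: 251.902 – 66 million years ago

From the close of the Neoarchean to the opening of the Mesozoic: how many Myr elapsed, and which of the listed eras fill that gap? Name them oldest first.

The Neoarchean closes at 2500 Ma and the Mesozoic opens at 251.902 Ma, so the interval is 2500 − 251.902 = 2248.098 Myr.
An era fits inside if it starts at or after 2500 Ma and ends at or before 251.902 Ma; oldest first that gives Paleoproterozoic, Mesoproterozoic, Neoproterozoic, Paleozoic.

2248.098 million years; Paleoproterozoic, Mesoproterozoic, Neoproterozoic, Paleozoic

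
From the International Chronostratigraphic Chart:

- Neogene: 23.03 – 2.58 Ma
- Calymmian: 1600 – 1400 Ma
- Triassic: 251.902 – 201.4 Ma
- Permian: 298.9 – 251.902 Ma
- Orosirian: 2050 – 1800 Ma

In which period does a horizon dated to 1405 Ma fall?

1405 Ma lies between 1600 and 1400 Ma, so it falls in the Calymmian.

Calymmian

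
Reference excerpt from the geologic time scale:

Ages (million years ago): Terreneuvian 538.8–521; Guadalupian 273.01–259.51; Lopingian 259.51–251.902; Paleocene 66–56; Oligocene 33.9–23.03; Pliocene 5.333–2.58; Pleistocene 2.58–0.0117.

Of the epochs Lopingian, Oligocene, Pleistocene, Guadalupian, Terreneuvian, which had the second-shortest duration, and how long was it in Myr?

Durations: Lopingian 7.608; Oligocene 10.87; Pleistocene 2.5683; Guadalupian 13.5; Terreneuvian 17.8 Myr.
Sorted shortest-first: Pleistocene (2.5683), Lopingian (7.608), Oligocene (10.87), Guadalupian (13.5), Terreneuvian (17.8).
The second shortest is Lopingian at 7.608 Myr.

Lopingian, 7.608 million years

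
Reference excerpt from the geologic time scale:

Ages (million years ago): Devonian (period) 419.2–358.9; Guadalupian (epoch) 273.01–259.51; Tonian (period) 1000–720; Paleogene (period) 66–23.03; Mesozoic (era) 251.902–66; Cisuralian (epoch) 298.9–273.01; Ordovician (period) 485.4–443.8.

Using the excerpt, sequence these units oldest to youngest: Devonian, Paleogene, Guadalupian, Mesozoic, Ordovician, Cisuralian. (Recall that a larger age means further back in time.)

The oldest of these is Ordovician (starts 485.4 Ma) and the youngest is Paleogene (ends 23.03 Ma).
In between, by decreasing start age: Devonian (419.2), Cisuralian (298.9), Guadalupian (273.01), Mesozoic (251.902).

Ordovician, Devonian, Cisuralian, Guadalupian, Mesozoic, Paleogene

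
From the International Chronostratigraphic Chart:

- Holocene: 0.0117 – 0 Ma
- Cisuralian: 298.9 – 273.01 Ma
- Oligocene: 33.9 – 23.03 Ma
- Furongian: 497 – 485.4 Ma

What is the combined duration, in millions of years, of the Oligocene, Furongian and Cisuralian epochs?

48.36 million years

Duration is start − end for each: (33.9 − 23.03) + (497 − 485.4) + (298.9 − 273.01).
That is 10.87 + 11.6 + 25.89, which totals 48.36 million years.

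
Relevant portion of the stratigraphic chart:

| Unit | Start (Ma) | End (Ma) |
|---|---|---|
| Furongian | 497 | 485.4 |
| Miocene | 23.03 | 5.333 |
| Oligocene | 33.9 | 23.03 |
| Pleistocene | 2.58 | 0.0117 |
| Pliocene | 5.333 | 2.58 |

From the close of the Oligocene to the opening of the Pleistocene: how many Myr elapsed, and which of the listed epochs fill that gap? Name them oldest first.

End of Oligocene = 23.03 Ma; start of Pleistocene = 2.58 Ma.
Gap = 23.03 − 2.58 = 20.45 Myr.
Epochs wholly inside 23.03–2.58 Ma: Miocene (23.03–5.333), Pliocene (5.333–2.58).

20.45 million years; Miocene, Pliocene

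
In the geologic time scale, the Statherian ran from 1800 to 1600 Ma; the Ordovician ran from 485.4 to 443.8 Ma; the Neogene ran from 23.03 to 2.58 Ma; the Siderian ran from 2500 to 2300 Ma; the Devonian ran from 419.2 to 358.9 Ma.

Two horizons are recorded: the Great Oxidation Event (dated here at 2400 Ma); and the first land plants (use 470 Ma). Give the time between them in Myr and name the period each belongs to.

Elapsed time: 2400 − 470 = 1930 Myr.
2400 Ma lies within 2500–2300 Ma: Siderian.
470 Ma lies within 485.4–443.8 Ma: Ordovician.

1930 million years apart; the first in the Siderian, the second in the Ordovician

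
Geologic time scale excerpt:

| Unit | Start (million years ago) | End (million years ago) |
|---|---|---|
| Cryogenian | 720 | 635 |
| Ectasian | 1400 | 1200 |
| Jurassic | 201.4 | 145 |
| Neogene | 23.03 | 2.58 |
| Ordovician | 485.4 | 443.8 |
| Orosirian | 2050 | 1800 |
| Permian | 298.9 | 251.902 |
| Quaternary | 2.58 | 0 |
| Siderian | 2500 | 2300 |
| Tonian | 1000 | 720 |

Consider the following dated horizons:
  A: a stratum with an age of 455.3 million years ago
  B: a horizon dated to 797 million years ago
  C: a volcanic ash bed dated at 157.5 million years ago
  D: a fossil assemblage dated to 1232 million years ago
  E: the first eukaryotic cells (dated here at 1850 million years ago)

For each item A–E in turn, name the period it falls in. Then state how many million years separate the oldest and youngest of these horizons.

A — Ordovician; B — Tonian; C — Jurassic; D — Ectasian; E — Orosirian; span 1692.5 million years

Match each age against the start–end ranges in the excerpt: A = 455.3 Ma → Ordovician (485.4–443.8); B = 797 Ma → Tonian (1000–720); C = 157.5 Ma → Jurassic (201.4–145); D = 1232 Ma → Ectasian (1400–1200); E = 1850 Ma → Orosirian (2050–1800).
The largest age is 1850 Ma and the smallest is 157.5 Ma; their difference is 1692.5 Myr.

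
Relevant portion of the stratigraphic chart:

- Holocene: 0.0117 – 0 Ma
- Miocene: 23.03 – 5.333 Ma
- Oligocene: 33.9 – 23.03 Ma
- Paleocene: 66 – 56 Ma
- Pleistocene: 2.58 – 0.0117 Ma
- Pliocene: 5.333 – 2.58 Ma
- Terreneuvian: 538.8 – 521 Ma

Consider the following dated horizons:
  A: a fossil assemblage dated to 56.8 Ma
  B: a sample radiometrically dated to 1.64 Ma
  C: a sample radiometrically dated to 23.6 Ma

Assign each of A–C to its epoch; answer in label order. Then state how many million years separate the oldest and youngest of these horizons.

A — Paleocene; B — Pleistocene; C — Oligocene; span 55.16 million years

A: 56.8 Ma lies in 66–56 Ma, so Paleocene.
B: 1.64 Ma lies in 2.58–0.0117 Ma, so Pleistocene.
C: 23.6 Ma lies in 33.9–23.03 Ma, so Oligocene.
Oldest = 56.8 Ma, youngest = 1.64 Ma → span 55.16 Myr.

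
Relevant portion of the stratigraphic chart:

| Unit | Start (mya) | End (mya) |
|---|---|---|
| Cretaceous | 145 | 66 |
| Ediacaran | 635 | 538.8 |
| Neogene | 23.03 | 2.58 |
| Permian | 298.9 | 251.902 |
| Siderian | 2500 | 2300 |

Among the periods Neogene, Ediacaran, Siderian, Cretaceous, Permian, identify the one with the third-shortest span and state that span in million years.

Start − end for each: Neogene 23.03 − 2.58 = 20.45; Ediacaran 635 − 538.8 = 96.2; Siderian 2500 − 2300 = 200; Cretaceous 145 − 66 = 79; Permian 298.9 − 251.902 = 46.998.
Ranking these from shortest: Neogene < Permian < Cretaceous < Ediacaran < Siderian.
Position 3 in that ranking is Cretaceous, which lasted 79 Myr.

Cretaceous, 79 million years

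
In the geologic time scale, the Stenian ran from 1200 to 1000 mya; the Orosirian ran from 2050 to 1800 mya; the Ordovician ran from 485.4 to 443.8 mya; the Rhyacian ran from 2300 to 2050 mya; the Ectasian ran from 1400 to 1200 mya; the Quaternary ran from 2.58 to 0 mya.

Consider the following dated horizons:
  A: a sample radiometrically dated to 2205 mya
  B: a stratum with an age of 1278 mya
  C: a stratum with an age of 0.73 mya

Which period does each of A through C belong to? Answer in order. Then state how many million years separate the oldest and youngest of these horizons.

A: 2205 Ma lies in 2300–2050 Ma, so Rhyacian.
B: 1278 Ma lies in 1400–1200 Ma, so Ectasian.
C: 0.73 Ma lies in 2.58–0 Ma, so Quaternary.
Oldest = 2205 Ma, youngest = 0.73 Ma → span 2204.27 Myr.

A — Rhyacian; B — Ectasian; C — Quaternary; span 2204.27 million years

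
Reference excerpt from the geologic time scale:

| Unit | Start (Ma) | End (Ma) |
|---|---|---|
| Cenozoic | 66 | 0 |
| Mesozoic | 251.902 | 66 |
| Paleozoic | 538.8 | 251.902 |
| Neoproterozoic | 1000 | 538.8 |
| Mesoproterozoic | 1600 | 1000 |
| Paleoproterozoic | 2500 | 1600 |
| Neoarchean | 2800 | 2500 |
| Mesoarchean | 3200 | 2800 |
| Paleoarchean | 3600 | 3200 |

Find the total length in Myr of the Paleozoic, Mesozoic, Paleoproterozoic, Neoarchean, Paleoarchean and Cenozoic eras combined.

Each duration: Paleozoic = 286.898; Mesozoic = 185.902; Paleoproterozoic = 900; Neoarchean = 300; Paleoarchean = 400; Cenozoic = 66.
Sum: 286.898 + 185.902 + 900 + 300 + 400 + 66 = 2138.8 Myr.

2138.8 million years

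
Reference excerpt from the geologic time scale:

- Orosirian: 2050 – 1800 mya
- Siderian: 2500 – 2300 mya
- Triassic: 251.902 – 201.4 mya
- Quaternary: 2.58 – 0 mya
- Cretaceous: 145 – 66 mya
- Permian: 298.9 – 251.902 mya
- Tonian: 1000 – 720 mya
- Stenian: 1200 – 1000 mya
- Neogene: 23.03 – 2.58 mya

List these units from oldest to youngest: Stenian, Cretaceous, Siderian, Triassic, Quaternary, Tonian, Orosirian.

The oldest of these is Siderian (starts 2500 Ma) and the youngest is Quaternary (ends 0 Ma).
In between, by decreasing start age: Orosirian (2050), Stenian (1200), Tonian (1000), Triassic (251.902), Cretaceous (145).

Siderian, then Orosirian, then Stenian, then Tonian, then Triassic, then Cretaceous, then Quaternary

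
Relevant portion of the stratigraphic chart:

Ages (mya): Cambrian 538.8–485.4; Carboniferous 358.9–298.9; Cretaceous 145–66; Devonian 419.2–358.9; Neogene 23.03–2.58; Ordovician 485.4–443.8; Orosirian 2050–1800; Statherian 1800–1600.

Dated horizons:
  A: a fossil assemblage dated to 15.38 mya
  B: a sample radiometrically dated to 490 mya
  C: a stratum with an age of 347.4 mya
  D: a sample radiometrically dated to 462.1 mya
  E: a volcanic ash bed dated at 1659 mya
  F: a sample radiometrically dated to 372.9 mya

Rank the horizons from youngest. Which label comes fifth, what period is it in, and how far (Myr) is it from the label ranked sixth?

B, in the Cambrian; 1169 million years to E

Sorted youngest-first by Ma: A (15.38), C (347.4), F (372.9), D (462.1), B (490), E (1659).
The fifth youngest is B at 490 Ma, which lies in 538.8–485.4 Ma: the Cambrian.
The sixth youngest is E at 1659 Ma; separation = |490 − 1659| = 1169 Myr.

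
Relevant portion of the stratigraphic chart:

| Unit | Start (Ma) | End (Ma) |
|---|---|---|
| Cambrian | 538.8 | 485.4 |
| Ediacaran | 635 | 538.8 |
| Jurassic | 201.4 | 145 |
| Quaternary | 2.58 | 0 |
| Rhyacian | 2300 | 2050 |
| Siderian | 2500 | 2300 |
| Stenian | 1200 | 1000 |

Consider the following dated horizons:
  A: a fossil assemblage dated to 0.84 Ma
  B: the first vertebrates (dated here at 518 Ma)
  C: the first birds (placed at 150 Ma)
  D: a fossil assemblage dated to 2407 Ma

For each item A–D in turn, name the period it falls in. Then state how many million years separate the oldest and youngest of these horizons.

Match each age against the start–end ranges in the excerpt: A = 0.84 Ma → Quaternary (2.58–0); B = 518 Ma → Cambrian (538.8–485.4); C = 150 Ma → Jurassic (201.4–145); D = 2407 Ma → Siderian (2500–2300).
The largest age is 2407 Ma and the smallest is 0.84 Ma; their difference is 2406.16 Myr.

A — Quaternary; B — Cambrian; C — Jurassic; D — Siderian; span 2406.16 million years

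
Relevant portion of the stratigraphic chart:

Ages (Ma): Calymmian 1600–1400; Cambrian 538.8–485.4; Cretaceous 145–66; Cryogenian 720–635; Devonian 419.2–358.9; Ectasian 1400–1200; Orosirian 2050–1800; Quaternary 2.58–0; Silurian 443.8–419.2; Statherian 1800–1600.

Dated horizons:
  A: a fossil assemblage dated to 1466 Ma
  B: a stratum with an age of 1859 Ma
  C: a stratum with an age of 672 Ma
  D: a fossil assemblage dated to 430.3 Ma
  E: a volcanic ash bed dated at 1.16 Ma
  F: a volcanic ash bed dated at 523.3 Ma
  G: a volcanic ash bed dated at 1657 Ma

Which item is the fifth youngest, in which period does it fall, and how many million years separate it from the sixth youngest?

A, in the Calymmian; 191 million years to G

Smaller Ma means younger, so youngest first: E 1.16 < D 430.3 < F 523.3 < C 672 < A 1466 < G 1657 < B 1859.
Counting 5 along gives A (1466 Ma); the excerpt puts that inside the Calymmian, 1600–1400 Ma.
Next in line is G (1657 Ma), and 1657 − 1466 = 191 Myr.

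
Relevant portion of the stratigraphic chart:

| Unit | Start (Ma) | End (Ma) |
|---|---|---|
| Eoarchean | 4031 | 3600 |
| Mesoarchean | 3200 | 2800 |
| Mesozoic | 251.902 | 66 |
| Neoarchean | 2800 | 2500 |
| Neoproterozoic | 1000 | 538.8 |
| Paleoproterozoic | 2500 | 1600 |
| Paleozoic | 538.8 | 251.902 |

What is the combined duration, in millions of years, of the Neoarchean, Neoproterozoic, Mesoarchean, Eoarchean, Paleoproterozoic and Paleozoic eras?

2779.098 million years

Duration is start − end for each: (2800 − 2500) + (1000 − 538.8) + (3200 − 2800) + (4031 − 3600) + (2500 − 1600) + (538.8 − 251.902).
That is 300 + 461.2 + 400 + 431 + 900 + 286.898, which totals 2779.098 million years.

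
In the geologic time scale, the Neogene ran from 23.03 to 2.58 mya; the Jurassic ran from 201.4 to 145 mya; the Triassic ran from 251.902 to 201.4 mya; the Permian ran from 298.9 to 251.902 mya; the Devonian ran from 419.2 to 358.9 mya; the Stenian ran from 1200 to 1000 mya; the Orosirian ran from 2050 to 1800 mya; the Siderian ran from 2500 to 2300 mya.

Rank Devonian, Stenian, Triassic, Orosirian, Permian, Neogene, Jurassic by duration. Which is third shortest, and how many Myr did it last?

Triassic, 50.502 million years

Durations: Devonian 60.3; Stenian 200; Triassic 50.502; Orosirian 250; Permian 46.998; Neogene 20.45; Jurassic 56.4 Myr.
Sorted shortest-first: Neogene (20.45), Permian (46.998), Triassic (50.502), Jurassic (56.4), Devonian (60.3), Stenian (200), Orosirian (250).
The third shortest is Triassic at 50.502 Myr.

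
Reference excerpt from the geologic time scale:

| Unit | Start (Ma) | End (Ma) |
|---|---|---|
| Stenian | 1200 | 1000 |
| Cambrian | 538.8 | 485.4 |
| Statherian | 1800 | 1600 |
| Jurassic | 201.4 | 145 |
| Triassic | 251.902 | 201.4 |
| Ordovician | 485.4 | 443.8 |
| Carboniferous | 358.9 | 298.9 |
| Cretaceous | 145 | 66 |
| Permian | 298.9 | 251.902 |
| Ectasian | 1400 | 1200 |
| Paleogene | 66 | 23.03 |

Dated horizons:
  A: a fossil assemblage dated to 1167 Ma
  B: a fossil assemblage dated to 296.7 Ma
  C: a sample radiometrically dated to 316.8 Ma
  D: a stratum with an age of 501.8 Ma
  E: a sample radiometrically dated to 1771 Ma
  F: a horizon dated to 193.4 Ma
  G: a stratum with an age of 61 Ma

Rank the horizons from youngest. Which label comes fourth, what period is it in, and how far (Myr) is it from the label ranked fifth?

Sorted youngest-first by Ma: G (61), F (193.4), B (296.7), C (316.8), D (501.8), A (1167), E (1771).
The fourth youngest is C at 316.8 Ma, which lies in 358.9–298.9 Ma: the Carboniferous.
The fifth youngest is D at 501.8 Ma; separation = |316.8 − 501.8| = 185 Myr.

C, in the Carboniferous; 185 million years to D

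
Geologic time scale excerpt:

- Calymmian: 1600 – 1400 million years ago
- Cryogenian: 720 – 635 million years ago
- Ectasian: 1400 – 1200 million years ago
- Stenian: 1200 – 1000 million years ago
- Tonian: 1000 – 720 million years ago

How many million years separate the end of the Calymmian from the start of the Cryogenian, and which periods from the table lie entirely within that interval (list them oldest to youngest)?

680 million years; Ectasian, Stenian, Tonian

The Calymmian closes at 1400 Ma and the Cryogenian opens at 720 Ma, so the interval is 1400 − 720 = 680 Myr.
A period fits inside if it starts at or after 1400 Ma and ends at or before 720 Ma; oldest first that gives Ectasian, Stenian, Tonian.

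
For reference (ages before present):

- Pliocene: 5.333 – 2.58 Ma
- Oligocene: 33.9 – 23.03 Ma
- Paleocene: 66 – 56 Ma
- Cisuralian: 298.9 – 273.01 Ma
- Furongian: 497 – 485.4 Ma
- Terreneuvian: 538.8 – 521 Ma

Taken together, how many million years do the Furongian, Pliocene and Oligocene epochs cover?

25.223 million years

Duration is start − end for each: (497 − 485.4) + (5.333 − 2.58) + (33.9 − 23.03).
That is 11.6 + 2.753 + 10.87, which totals 25.223 million years.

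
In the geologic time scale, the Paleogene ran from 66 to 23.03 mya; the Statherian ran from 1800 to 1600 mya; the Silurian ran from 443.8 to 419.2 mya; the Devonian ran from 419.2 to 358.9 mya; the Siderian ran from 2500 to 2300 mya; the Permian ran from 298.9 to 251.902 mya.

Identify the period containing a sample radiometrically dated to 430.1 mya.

Silurian

430.1 Ma lies between 443.8 and 419.2 Ma, so it falls in the Silurian.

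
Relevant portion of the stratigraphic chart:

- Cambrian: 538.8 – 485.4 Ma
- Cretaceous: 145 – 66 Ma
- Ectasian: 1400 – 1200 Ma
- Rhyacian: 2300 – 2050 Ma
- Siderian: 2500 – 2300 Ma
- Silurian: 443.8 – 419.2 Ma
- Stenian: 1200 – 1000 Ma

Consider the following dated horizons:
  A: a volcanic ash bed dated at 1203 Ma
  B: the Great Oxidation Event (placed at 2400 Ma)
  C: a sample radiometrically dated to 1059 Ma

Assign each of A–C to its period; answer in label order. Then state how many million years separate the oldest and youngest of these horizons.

A — Ectasian; B — Siderian; C — Stenian; span 1341 million years

Match each age against the start–end ranges in the excerpt: A = 1203 Ma → Ectasian (1400–1200); B = 2400 Ma → Siderian (2500–2300); C = 1059 Ma → Stenian (1200–1000).
The largest age is 2400 Ma and the smallest is 1059 Ma; their difference is 1341 Myr.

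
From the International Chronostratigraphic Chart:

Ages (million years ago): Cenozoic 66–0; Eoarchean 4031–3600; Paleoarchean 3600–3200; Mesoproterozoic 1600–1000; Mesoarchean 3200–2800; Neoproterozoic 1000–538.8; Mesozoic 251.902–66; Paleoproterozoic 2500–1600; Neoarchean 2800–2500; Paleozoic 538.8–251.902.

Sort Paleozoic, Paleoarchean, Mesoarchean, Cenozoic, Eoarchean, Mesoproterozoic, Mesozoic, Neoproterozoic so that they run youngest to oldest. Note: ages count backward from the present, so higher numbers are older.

Read off each span (Ma): Paleozoic 538.8–251.902; Paleoarchean 3600–3200; Mesoarchean 3200–2800; Cenozoic 66–0; Eoarchean 4031–3600; Mesoproterozoic 1600–1000; Mesozoic 251.902–66; Neoproterozoic 1000–538.8.
Larger Ma is older, so oldest→youngest is Eoarchean, Paleoarchean, Mesoarchean, Mesoproterozoic, Neoproterozoic, Paleozoic, Mesozoic, Cenozoic; reverse it for youngest→oldest.

Cenozoic, Mesozoic, Paleozoic, Neoproterozoic, Mesoproterozoic, Mesoarchean, Paleoarchean, Eoarchean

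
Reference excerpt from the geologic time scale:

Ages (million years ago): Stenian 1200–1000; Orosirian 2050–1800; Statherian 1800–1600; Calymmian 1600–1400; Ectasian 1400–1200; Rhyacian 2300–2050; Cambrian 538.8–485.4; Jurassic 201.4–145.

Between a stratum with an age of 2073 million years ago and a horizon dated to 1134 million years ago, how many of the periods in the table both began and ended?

The older date is 2073 Ma and the younger is 1134 Ma.
Periods with start < 2073 and end > 1134 Ma: Orosirian (2050–1800), Statherian (1800–1600), Calymmian (1600–1400), Ectasian (1400–1200).
That is 4 complete periods.

4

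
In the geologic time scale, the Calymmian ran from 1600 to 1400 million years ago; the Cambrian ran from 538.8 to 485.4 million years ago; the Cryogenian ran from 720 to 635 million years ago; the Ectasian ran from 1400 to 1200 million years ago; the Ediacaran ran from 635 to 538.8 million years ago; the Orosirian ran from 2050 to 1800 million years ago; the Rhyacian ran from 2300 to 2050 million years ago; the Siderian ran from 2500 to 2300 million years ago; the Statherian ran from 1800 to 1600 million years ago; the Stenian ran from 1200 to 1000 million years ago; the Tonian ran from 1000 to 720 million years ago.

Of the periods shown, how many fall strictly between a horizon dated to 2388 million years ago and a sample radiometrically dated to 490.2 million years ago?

The older date is 2388 Ma and the younger is 490.2 Ma.
Periods with start < 2388 and end > 490.2 Ma: Rhyacian (2300–2050), Orosirian (2050–1800), Statherian (1800–1600), Calymmian (1600–1400), Ectasian (1400–1200), Stenian (1200–1000), Tonian (1000–720), Cryogenian (720–635), Ediacaran (635–538.8).
That is 9 complete periods.

9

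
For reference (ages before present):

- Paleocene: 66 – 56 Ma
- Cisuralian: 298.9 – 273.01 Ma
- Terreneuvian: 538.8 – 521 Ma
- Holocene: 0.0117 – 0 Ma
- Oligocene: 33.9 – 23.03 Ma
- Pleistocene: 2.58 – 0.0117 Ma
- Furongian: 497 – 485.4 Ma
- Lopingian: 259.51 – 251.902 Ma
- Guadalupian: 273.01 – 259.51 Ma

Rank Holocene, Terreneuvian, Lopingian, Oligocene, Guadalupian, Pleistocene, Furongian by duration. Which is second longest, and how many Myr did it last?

Durations: Holocene 0.0117; Terreneuvian 17.8; Lopingian 7.608; Oligocene 10.87; Guadalupian 13.5; Pleistocene 2.5683; Furongian 11.6 Myr.
Sorted longest-first: Terreneuvian (17.8), Guadalupian (13.5), Furongian (11.6), Oligocene (10.87), Lopingian (7.608), Pleistocene (2.5683), Holocene (0.0117).
The second longest is Guadalupian at 13.5 Myr.

Guadalupian, 13.5 million years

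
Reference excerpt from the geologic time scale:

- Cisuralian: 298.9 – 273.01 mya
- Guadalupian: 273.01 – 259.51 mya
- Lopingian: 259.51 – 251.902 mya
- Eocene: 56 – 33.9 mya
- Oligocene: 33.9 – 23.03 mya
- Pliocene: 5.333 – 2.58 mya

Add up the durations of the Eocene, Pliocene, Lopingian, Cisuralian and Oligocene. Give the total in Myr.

Each duration: Eocene = 22.1; Pliocene = 2.753; Lopingian = 7.608; Cisuralian = 25.89; Oligocene = 10.87.
Sum: 22.1 + 2.753 + 7.608 + 25.89 + 10.87 = 69.221 Myr.

69.221 million years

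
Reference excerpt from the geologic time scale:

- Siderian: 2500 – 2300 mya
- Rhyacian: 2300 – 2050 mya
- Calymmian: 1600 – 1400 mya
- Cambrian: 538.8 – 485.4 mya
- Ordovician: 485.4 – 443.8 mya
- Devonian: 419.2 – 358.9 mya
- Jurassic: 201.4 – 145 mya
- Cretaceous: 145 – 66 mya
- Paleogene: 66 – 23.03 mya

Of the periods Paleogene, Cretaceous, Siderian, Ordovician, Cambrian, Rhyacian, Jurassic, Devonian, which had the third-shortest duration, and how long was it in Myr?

Cambrian, 53.4 million years

Start − end for each: Paleogene 66 − 23.03 = 42.97; Cretaceous 145 − 66 = 79; Siderian 2500 − 2300 = 200; Ordovician 485.4 − 443.8 = 41.6; Cambrian 538.8 − 485.4 = 53.4; Rhyacian 2300 − 2050 = 250; Jurassic 201.4 − 145 = 56.4; Devonian 419.2 − 358.9 = 60.3.
Ranking these from shortest: Ordovician < Paleogene < Cambrian < Jurassic < Devonian < Cretaceous < Siderian < Rhyacian.
Position 3 in that ranking is Cambrian, which lasted 53.4 Myr.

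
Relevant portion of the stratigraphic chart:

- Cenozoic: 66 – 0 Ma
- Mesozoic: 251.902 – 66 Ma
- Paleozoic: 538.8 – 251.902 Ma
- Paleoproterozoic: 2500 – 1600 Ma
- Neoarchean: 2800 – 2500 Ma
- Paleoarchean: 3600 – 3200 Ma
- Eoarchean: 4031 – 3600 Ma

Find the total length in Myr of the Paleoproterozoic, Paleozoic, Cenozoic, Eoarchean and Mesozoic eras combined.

Duration is start − end for each: (2500 − 1600) + (538.8 − 251.902) + (66 − 0) + (4031 − 3600) + (251.902 − 66).
That is 900 + 286.898 + 66 + 431 + 185.902, which totals 1869.8 million years.

1869.8 million years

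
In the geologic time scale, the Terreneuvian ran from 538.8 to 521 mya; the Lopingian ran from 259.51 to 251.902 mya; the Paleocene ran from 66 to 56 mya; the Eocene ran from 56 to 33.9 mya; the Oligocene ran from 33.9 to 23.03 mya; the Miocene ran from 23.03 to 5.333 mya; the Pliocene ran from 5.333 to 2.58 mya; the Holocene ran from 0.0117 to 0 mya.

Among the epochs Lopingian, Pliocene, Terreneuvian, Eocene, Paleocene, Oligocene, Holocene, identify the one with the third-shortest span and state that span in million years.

Start − end for each: Lopingian 259.51 − 251.902 = 7.608; Pliocene 5.333 − 2.58 = 2.753; Terreneuvian 538.8 − 521 = 17.8; Eocene 56 − 33.9 = 22.1; Paleocene 66 − 56 = 10; Oligocene 33.9 − 23.03 = 10.87; Holocene 0.0117 − 0 = 0.0117.
Ranking these from shortest: Holocene < Pliocene < Lopingian < Paleocene < Oligocene < Terreneuvian < Eocene.
Position 3 in that ranking is Lopingian, which lasted 7.608 Myr.

Lopingian, 7.608 million years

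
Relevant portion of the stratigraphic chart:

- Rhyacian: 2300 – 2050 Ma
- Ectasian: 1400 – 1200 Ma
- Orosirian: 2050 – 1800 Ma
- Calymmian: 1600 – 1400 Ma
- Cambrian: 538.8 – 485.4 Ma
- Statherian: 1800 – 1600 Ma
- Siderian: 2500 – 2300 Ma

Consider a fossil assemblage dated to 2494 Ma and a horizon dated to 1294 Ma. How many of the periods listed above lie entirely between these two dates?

4

The older date is 2494 Ma and the younger is 1294 Ma.
Periods with start < 2494 and end > 1294 Ma: Rhyacian (2300–2050), Orosirian (2050–1800), Statherian (1800–1600), Calymmian (1600–1400).
That is 4 complete periods.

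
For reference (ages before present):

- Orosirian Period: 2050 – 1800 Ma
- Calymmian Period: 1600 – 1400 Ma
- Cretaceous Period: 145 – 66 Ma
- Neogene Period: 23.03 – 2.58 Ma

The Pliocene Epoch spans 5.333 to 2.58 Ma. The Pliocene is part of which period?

The Pliocene (5.333–2.58 Ma) lies entirely within 23.03–2.58 Ma, the Neogene Period.

Neogene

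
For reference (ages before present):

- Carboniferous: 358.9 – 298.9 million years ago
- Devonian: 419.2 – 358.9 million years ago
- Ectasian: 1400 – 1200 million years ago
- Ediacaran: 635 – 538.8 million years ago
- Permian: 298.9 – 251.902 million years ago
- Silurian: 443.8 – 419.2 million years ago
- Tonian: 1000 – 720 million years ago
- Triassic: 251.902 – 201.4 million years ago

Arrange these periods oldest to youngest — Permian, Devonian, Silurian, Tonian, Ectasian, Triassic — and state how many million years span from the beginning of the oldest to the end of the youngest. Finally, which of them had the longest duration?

Start ages (Ma): Ectasian 1400, Tonian 1000, Silurian 443.8, Devonian 419.2, Permian 298.9, Triassic 251.902.
Ordered oldest to youngest: Ectasian, Tonian, Silurian, Devonian, Permian, Triassic.
Span = 1400 − 201.4 = 1198.6 Myr.
Durations: Ectasian 200, Devonian 60.3, Tonian 280, Permian 46.998, Silurian 24.6, Triassic 50.502 → longest is Tonian (280 Myr).

Ectasian → Tonian → Silurian → Devonian → Permian → Triassic; total span 1198.6 Myr; longest is Tonian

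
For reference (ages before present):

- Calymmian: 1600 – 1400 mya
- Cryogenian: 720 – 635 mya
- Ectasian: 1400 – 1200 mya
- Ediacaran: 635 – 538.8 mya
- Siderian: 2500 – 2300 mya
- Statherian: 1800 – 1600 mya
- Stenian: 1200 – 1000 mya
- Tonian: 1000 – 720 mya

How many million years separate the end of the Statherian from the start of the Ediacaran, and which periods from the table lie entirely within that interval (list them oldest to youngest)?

End of Statherian = 1600 Ma; start of Ediacaran = 635 Ma.
Gap = 1600 − 635 = 965 Myr.
Periods wholly inside 1600–635 Ma: Calymmian (1600–1400), Ectasian (1400–1200), Stenian (1200–1000), Tonian (1000–720), Cryogenian (720–635).

965 million years; Calymmian, Ectasian, Stenian, Tonian, Cryogenian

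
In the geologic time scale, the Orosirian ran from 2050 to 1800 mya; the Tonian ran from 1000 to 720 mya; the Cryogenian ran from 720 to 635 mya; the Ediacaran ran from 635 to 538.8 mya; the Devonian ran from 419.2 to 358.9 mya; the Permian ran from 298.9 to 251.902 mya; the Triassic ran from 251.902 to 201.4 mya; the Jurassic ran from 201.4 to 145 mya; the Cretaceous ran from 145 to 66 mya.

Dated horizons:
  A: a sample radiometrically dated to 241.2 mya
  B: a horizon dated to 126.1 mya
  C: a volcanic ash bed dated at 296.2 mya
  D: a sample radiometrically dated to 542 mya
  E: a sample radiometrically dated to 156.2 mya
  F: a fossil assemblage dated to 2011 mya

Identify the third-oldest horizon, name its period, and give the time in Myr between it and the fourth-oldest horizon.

C, in the Permian; 55 million years to A

Larger Ma means older, so oldest first: F 2011 > D 542 > C 296.2 > A 241.2 > E 156.2 > B 126.1.
Counting 3 along gives C (296.2 Ma); the excerpt puts that inside the Permian, 298.9–251.902 Ma.
Next in line is A (241.2 Ma), and 296.2 − 241.2 = 55 Myr.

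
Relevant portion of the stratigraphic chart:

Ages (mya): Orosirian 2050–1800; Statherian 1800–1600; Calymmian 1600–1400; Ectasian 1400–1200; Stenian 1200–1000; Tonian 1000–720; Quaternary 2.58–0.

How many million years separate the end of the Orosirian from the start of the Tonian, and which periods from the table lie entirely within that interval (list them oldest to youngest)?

End of Orosirian = 1800 Ma; start of Tonian = 1000 Ma.
Gap = 1800 − 1000 = 800 Myr.
Periods wholly inside 1800–1000 Ma: Statherian (1800–1600), Calymmian (1600–1400), Ectasian (1400–1200), Stenian (1200–1000).

800 million years; Statherian, Calymmian, Ectasian, Stenian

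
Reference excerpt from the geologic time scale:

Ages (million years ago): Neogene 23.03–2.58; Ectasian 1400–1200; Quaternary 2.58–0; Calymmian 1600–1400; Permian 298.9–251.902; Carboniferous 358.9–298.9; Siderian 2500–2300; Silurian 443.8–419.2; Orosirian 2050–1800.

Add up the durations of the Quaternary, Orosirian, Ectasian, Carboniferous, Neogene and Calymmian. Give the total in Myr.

Each duration: Quaternary = 2.58; Orosirian = 250; Ectasian = 200; Carboniferous = 60; Neogene = 20.45; Calymmian = 200.
Sum: 2.58 + 250 + 200 + 60 + 20.45 + 200 = 733.03 Myr.

733.03 million years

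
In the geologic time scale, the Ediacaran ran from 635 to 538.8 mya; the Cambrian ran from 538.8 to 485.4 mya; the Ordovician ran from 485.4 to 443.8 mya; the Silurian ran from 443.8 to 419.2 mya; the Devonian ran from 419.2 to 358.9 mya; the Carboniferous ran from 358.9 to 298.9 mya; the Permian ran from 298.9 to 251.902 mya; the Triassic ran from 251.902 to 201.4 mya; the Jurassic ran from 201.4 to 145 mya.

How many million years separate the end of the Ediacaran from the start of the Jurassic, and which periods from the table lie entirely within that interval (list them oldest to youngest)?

337.4 million years; Cambrian, Ordovician, Silurian, Devonian, Carboniferous, Permian, Triassic

The Ediacaran closes at 538.8 Ma and the Jurassic opens at 201.4 Ma, so the interval is 538.8 − 201.4 = 337.4 Myr.
A period fits inside if it starts at or after 538.8 Ma and ends at or before 201.4 Ma; oldest first that gives Cambrian, Ordovician, Silurian, Devonian, Carboniferous, Permian, Triassic.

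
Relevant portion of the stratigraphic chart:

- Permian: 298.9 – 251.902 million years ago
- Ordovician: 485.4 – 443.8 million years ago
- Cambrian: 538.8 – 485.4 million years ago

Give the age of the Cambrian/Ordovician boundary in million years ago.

485.4 million years ago

The Cambrian ends and the Ordovician begins at 485.4 million years ago.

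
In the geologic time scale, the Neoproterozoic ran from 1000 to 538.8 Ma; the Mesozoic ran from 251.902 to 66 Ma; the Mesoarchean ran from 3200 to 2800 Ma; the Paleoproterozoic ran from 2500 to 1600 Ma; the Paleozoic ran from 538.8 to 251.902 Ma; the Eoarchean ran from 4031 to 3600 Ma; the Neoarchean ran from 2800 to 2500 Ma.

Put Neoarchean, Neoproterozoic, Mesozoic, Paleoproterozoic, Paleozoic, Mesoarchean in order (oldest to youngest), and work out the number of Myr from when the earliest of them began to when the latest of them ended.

Mesoarchean → Neoarchean → Paleoproterozoic → Neoproterozoic → Paleozoic → Mesozoic; total span 3134 Myr

Start ages (Ma): Mesoarchean 3200, Neoarchean 2800, Paleoproterozoic 2500, Neoproterozoic 1000, Paleozoic 538.8, Mesozoic 251.902.
Ordered oldest to youngest: Mesoarchean, Neoarchean, Paleoproterozoic, Neoproterozoic, Paleozoic, Mesozoic.
Span = 3200 − 66 = 3134 Myr.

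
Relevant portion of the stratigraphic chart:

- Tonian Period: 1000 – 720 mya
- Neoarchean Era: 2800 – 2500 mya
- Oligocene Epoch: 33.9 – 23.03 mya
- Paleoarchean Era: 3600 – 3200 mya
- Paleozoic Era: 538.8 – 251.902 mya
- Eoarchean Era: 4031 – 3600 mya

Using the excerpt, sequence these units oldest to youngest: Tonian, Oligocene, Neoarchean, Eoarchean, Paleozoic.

The oldest of these is Eoarchean (starts 4031 Ma) and the youngest is Oligocene (ends 23.03 Ma).
In between, by decreasing start age: Neoarchean (2800), Tonian (1000), Paleozoic (538.8).

Eoarchean, Neoarchean, Tonian, Paleozoic, Oligocene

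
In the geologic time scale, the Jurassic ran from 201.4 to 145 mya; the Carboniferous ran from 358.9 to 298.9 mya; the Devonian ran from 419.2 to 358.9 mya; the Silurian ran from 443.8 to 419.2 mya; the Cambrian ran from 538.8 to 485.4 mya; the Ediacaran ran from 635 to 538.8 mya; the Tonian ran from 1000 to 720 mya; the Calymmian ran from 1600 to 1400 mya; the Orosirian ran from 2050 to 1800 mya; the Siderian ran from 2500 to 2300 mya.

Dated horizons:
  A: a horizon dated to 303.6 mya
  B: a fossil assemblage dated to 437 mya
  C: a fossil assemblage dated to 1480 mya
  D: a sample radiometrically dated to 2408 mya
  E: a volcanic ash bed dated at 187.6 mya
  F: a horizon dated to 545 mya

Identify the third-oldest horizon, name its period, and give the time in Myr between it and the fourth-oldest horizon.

F, in the Ediacaran; 108 million years to B

Sorted oldest-first by Ma: D (2408), C (1480), F (545), B (437), A (303.6), E (187.6).
The third oldest is F at 545 Ma, which lies in 635–538.8 Ma: the Ediacaran.
The fourth oldest is B at 437 Ma; separation = |545 − 437| = 108 Myr.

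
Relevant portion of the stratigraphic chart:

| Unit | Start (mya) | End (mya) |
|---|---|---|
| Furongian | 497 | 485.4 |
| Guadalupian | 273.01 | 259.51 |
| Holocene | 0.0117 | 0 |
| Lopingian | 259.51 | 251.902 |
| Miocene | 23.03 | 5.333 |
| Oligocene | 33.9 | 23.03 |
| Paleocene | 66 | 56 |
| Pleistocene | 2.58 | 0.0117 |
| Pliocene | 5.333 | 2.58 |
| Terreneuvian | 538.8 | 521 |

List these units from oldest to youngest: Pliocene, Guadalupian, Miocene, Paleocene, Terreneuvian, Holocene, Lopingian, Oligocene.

Terreneuvian, Guadalupian, Lopingian, Paleocene, Oligocene, Miocene, Pliocene, Holocene

The oldest of these is Terreneuvian (starts 538.8 Ma) and the youngest is Holocene (ends 0 Ma).
In between, by decreasing start age: Guadalupian (273.01), Lopingian (259.51), Paleocene (66), Oligocene (33.9), Miocene (23.03), Pliocene (5.333).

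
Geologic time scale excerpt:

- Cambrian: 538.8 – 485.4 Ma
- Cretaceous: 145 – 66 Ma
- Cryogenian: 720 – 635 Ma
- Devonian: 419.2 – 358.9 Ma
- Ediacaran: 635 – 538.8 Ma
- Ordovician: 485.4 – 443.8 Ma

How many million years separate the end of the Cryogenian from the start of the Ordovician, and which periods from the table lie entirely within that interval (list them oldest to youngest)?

149.6 million years; Ediacaran, Cambrian

End of Cryogenian = 635 Ma; start of Ordovician = 485.4 Ma.
Gap = 635 − 485.4 = 149.6 Myr.
Periods wholly inside 635–485.4 Ma: Ediacaran (635–538.8), Cambrian (538.8–485.4).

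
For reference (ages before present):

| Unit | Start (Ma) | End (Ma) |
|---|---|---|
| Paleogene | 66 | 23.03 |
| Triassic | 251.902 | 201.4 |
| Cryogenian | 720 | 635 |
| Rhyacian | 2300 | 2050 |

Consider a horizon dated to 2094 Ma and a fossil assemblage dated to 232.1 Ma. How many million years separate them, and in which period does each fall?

1861.9 million years apart; the first in the Rhyacian, the second in the Triassic

Elapsed time: 2094 − 232.1 = 1861.9 Myr.
2094 Ma lies within 2300–2050 Ma: Rhyacian.
232.1 Ma lies within 251.902–201.4 Ma: Triassic.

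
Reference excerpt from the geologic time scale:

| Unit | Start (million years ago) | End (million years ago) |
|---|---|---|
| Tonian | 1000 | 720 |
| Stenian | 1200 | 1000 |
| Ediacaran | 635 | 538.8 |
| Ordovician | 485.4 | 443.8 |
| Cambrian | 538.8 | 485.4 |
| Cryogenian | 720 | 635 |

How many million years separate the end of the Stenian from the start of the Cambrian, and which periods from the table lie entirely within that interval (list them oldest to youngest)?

461.2 million years; Tonian, Cryogenian, Ediacaran

End of Stenian = 1000 Ma; start of Cambrian = 538.8 Ma.
Gap = 1000 − 538.8 = 461.2 Myr.
Periods wholly inside 1000–538.8 Ma: Tonian (1000–720), Cryogenian (720–635), Ediacaran (635–538.8).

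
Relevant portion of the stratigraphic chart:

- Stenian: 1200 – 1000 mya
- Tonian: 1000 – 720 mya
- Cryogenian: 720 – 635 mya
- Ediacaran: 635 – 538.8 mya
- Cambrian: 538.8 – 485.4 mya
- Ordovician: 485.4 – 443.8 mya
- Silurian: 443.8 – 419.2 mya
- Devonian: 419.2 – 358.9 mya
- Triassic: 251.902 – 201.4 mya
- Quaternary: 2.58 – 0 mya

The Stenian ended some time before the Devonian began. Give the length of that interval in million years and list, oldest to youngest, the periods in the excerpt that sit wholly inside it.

580.8 million years; Tonian, Cryogenian, Ediacaran, Cambrian, Ordovician, Silurian

The Stenian closes at 1000 Ma and the Devonian opens at 419.2 Ma, so the interval is 1000 − 419.2 = 580.8 Myr.
A period fits inside if it starts at or after 1000 Ma and ends at or before 419.2 Ma; oldest first that gives Tonian, Cryogenian, Ediacaran, Cambrian, Ordovician, Silurian.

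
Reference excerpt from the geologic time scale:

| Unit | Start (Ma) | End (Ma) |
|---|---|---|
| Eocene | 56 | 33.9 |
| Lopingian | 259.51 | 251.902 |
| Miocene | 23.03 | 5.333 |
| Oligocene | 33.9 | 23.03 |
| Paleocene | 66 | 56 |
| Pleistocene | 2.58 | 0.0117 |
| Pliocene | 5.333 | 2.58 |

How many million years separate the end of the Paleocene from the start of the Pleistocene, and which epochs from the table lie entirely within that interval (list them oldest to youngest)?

End of Paleocene = 56 Ma; start of Pleistocene = 2.58 Ma.
Gap = 56 − 2.58 = 53.42 Myr.
Epochs wholly inside 56–2.58 Ma: Eocene (56–33.9), Oligocene (33.9–23.03), Miocene (23.03–5.333), Pliocene (5.333–2.58).

53.42 million years; Eocene, Oligocene, Miocene, Pliocene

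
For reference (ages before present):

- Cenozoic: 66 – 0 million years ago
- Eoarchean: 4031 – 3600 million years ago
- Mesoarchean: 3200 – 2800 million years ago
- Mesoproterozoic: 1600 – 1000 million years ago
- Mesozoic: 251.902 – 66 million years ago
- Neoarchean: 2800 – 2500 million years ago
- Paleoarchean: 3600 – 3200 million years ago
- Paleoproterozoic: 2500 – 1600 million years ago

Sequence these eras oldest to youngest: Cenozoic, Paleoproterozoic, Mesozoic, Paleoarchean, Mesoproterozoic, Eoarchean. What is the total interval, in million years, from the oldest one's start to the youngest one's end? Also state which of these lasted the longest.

From the excerpt: Cenozoic 66–0; Paleoproterozoic 2500–1600; Mesozoic 251.902–66; Paleoarchean 3600–3200; Mesoproterozoic 1600–1000; Eoarchean 4031–3600 (Ma).
Larger Ma is earlier, so the oldest is Eoarchean and the youngest is Cenozoic; oldest to youngest: Eoarchean, Paleoarchean, Paleoproterozoic, Mesoproterozoic, Mesozoic, Cenozoic.
Oldest start 4031 minus youngest end 0 gives 4031 Myr overall.
Individual lengths (start − end): Mesozoic 185.902; Cenozoic 66; Eoarchean 431; Paleoproterozoic 900; Mesoproterozoic 600; Paleoarchean 400. The largest is Paleoproterozoic at 900 Myr.

Eoarchean, Paleoarchean, Paleoproterozoic, Mesoproterozoic, Mesozoic, Cenozoic; total span 4031 Myr; longest is Paleoproterozoic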